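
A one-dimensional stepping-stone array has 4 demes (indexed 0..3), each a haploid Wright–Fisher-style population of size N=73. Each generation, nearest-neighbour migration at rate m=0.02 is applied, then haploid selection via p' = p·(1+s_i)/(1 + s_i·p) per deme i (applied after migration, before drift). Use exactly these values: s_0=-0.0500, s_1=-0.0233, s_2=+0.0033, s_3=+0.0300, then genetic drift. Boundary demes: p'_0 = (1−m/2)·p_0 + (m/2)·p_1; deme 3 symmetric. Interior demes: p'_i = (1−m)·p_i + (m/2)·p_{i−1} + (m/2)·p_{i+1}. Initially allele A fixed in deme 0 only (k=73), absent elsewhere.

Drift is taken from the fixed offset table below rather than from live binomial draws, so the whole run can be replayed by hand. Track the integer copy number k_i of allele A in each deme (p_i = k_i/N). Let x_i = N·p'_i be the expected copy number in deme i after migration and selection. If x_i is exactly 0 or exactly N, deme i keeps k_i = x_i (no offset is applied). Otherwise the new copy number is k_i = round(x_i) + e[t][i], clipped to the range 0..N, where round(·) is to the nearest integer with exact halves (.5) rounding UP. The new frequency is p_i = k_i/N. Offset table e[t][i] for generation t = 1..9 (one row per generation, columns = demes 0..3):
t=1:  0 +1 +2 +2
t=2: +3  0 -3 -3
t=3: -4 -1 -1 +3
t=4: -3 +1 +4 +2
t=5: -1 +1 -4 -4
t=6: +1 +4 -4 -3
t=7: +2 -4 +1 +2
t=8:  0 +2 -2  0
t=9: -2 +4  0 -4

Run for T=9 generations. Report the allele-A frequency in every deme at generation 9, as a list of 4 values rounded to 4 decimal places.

t=0: k=[73 0 0 0]
t=1: x=[72.2320 0.7132 0.0000 0.0000] k=[72 2 0 0]
t=2: x=[71.2127 2.6198 0.0201 0.0000] k=[73 3 0 0]
t=3: x=[72.2635 3.5887 0.0301 0.0000] k=[68 3 0 0]
t=4: x=[67.0768 3.5397 0.0301 0.0000] k=[64 5 4 0]
t=5: x=[62.9746 5.4597 3.9824 0.0412] k=[62 6 0 0]
t=6: x=[60.9322 6.3617 0.0602 0.0000] k=[62 10 0 0]
t=7: x=[60.9736 10.2112 0.1003 0.0000] k=[63 6 1 0]
t=8: x=[61.9578 6.3814 1.0434 0.0103] k=[62 8 0 0]
t=9: x=[60.9529 8.2853 0.0803 0.0000] k=[59 12 0 0]

[0.8082, 0.1644, 0.0000, 0.0000]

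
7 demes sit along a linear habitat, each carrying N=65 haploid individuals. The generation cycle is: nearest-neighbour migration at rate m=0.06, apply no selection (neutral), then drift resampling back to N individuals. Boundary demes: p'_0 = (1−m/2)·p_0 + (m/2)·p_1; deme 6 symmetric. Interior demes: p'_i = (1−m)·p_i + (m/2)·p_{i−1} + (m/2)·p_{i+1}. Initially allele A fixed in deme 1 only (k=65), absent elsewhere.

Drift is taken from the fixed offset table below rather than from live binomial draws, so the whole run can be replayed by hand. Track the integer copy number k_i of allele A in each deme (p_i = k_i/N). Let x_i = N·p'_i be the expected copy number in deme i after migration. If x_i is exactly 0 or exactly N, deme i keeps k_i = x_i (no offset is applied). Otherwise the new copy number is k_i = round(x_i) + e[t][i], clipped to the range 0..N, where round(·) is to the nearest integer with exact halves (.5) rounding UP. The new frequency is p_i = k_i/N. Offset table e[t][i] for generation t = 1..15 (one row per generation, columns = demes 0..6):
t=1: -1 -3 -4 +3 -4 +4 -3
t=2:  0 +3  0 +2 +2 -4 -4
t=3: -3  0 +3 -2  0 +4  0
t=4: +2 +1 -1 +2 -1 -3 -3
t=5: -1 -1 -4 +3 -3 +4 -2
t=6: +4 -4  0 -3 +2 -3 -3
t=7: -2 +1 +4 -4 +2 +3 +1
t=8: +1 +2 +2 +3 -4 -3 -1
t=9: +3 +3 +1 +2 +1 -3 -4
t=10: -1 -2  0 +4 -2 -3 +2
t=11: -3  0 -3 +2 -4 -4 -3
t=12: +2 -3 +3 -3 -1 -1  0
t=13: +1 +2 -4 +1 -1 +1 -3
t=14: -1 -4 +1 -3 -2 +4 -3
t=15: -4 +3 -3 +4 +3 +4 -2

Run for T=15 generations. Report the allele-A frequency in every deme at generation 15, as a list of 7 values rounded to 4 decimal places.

t=0: k=[0 65 0 0 0 0 0]
t=1: x=[1.9500 61.1000 1.9500 0.0000 0.0000 0.0000 0.0000] k=[1 58 0 0 0 0 0]
t=2: x=[2.7100 54.5500 1.7400 0.0000 0.0000 0.0000 0.0000] k=[3 58 2 0 0 0 0]
t=3: x=[4.6500 54.6700 3.6200 0.0600 0.0000 0.0000 0.0000] k=[2 55 7 0 0 0 0]
t=4: x=[3.5900 51.9700 8.2300 0.2100 0.0000 0.0000 0.0000] k=[6 53 7 2 0 0 0]
t=5: x=[7.4100 50.2100 8.2300 2.0900 0.0600 0.0000 0.0000] k=[6 49 4 5 0 0 0]
t=6: x=[7.2900 46.3600 5.3800 4.8200 0.1500 0.0000 0.0000] k=[11 42 5 2 2 0 0]
t=7: x=[11.9300 39.9600 6.0200 2.0900 1.9400 0.0600 0.0000] k=[10 41 10 0 4 3 0]
t=8: x=[10.9300 39.1400 10.6300 0.4200 3.8500 2.9400 0.0900] k=[12 41 13 3 0 0 0]
t=9: x=[12.8700 39.2900 13.5400 3.2100 0.0900 0.0000 0.0000] k=[16 42 15 5 1 0 0]
t=10: x=[16.7800 40.4100 15.5100 5.1800 1.0900 0.0300 0.0000] k=[16 38 16 9 0 0 0]
t=11: x=[16.6600 36.6800 16.4500 8.9400 0.2700 0.0000 0.0000] k=[14 37 13 11 0 0 0]
t=12: x=[14.6900 35.5900 13.6600 10.7300 0.3300 0.0000 0.0000] k=[17 33 17 8 0 0 0]
t=13: x=[17.4800 32.0400 17.2100 8.0300 0.2400 0.0000 0.0000] k=[18 34 13 9 0 0 0]
t=14: x=[18.4800 32.8900 13.5100 8.8500 0.2700 0.0000 0.0000] k=[17 29 15 6 0 0 0]
t=15: x=[17.3600 28.2200 15.1500 6.0900 0.1800 0.0000 0.0000] k=[13 31 12 10 3 0 0]

[0.2000, 0.4769, 0.1846, 0.1538, 0.0462, 0.0000, 0.0000]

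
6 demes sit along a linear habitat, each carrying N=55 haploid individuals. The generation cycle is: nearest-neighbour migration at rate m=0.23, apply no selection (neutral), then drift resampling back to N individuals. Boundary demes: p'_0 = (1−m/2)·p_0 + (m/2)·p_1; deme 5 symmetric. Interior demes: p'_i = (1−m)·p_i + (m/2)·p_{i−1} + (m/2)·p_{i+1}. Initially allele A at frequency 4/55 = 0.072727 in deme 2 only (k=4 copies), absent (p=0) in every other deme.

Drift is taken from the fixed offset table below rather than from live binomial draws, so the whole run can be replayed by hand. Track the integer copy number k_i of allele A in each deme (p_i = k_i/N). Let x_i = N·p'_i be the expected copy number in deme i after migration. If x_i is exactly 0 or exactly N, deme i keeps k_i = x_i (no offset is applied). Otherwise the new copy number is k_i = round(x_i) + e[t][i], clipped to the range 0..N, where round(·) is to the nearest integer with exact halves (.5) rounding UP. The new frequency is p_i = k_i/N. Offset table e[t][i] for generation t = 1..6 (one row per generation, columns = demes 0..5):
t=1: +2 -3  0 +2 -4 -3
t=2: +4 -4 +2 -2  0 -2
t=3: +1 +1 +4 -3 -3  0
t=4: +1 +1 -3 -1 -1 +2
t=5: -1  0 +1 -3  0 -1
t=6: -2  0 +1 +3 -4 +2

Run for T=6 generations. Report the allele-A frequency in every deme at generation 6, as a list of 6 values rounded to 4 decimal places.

t=0: k=[0 0 4 0 0 0]
t=1: x=[0.0000 0.4600 3.0800 0.4600 0.0000 0.0000] k=[0 0 3 2 0 0]
t=2: x=[0.0000 0.3450 2.5400 1.8850 0.2300 0.0000] k=[0 0 5 0 0 0]
t=3: x=[0.0000 0.5750 3.8500 0.5750 0.0000 0.0000] k=[0 2 8 0 0 0]
t=4: x=[0.2300 2.4600 6.3900 0.9200 0.0000 0.0000] k=[1 3 3 0 0 0]
t=5: x=[1.2300 2.7700 2.6550 0.3450 0.0000 0.0000] k=[0 3 4 0 0 0]
t=6: x=[0.3450 2.7700 3.4250 0.4600 0.0000 0.0000] k=[0 3 4 3 0 0]

[0.0000, 0.0545, 0.0727, 0.0545, 0.0000, 0.0000]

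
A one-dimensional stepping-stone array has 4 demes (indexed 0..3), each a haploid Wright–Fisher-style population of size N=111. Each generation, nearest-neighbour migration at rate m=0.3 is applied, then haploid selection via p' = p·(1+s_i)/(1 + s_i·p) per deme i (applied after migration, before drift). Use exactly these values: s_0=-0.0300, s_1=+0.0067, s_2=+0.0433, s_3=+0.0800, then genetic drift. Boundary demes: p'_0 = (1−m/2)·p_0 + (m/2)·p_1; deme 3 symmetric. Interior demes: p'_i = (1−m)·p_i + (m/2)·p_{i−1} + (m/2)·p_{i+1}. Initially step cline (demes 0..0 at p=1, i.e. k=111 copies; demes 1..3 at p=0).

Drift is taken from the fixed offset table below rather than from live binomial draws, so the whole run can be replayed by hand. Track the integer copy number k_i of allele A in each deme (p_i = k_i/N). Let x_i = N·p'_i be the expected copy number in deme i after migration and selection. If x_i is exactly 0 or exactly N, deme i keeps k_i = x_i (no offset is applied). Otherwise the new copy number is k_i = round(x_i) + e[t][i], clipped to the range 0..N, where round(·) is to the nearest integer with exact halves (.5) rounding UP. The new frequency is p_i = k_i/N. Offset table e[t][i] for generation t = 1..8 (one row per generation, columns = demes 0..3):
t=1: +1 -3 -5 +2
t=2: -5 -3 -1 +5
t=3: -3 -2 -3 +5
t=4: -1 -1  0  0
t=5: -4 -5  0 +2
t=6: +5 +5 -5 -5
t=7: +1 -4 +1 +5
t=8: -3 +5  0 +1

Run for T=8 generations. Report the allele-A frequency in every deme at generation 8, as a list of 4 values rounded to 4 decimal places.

[0.3423, 0.2793, 0.1171, 0.0991]

t=0: k=[111 0 0 0]
t=1: x=[93.9143 16.7447 0.0000 0.0000] k=[95 14 0 0]
t=2: x=[82.2052 24.1760 2.1891 0.0000] k=[77 21 1 0]
t=3: x=[67.7990 26.5346 4.0107 0.1620] k=[65 25 1 5]
t=4: x=[58.1574 27.5380 5.4142 4.7370] k=[57 27 5 5]
t=5: x=[51.6580 28.3407 8.6314 5.3806] k=[48 23 9 7]
t=6: x=[43.4420 24.7783 11.2204 7.8427] k=[48 30 6 3]
t=7: x=[44.4856 29.2436 9.5122 3.7168] k=[45 25 11 9]
t=8: x=[41.2078 26.0328 13.2879 9.9771] k=[38 31 13 11]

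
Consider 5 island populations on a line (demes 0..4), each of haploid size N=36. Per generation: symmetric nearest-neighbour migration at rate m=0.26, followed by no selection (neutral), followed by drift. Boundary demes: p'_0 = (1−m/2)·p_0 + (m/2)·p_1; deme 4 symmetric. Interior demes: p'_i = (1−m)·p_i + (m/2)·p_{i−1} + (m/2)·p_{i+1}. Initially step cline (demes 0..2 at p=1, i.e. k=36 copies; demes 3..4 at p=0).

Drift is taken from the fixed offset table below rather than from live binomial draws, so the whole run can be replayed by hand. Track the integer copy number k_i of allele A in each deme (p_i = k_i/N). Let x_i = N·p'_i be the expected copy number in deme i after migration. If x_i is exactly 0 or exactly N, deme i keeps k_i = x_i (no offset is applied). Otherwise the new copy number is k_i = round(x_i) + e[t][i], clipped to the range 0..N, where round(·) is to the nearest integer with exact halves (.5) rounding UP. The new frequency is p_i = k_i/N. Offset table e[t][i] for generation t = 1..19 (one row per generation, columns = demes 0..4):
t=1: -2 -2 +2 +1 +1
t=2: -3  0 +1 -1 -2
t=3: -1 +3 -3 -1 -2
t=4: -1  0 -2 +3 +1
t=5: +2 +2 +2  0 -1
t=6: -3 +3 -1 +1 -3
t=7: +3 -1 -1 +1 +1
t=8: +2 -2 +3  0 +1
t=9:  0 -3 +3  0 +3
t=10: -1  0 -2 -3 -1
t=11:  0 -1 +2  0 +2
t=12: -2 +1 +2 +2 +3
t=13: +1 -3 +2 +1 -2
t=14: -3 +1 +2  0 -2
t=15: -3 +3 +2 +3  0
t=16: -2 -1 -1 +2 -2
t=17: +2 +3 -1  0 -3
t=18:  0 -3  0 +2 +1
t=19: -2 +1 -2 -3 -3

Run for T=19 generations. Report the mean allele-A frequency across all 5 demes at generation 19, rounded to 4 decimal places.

0.5833

t=0: k=[36 36 36 0 0]
t=1: x=[36.0000 36.0000 31.3200 4.6800 0.0000] k=[36 36 33 6 0]
t=2: x=[36.0000 35.6100 29.8800 8.7300 0.7800] k=[36 36 31 8 0]
t=3: x=[36.0000 35.3500 28.6600 9.9500 1.0400] k=[36 36 26 9 0]
t=4: x=[36.0000 34.7000 25.0900 10.0400 1.1700] k=[36 35 23 13 2]
t=5: x=[35.8700 33.5700 23.2600 12.8700 3.4300] k=[36 36 25 13 2]
t=6: x=[36.0000 34.5700 24.8700 13.1300 3.4300] k=[36 36 24 14 0]
t=7: x=[36.0000 34.4400 24.2600 13.4800 1.8200] k=[36 33 23 14 3]
t=8: x=[35.6100 32.0900 23.1300 13.7400 4.4300] k=[36 30 26 14 5]
t=9: x=[35.2200 30.2600 24.9600 14.3900 6.1700] k=[35 27 28 14 9]
t=10: x=[33.9600 28.1700 26.0500 15.1700 9.6500] k=[33 28 24 12 9]
t=11: x=[32.3500 28.1300 22.9600 13.1700 9.3900] k=[32 27 25 13 11]
t=12: x=[31.3500 27.3900 23.7000 14.3000 11.2600] k=[29 28 26 16 14]
t=13: x=[28.8700 27.8700 24.9600 17.0400 14.2600] k=[30 25 27 18 12]
t=14: x=[29.3500 25.9100 25.5700 18.3900 12.7800] k=[26 27 28 18 11]
t=15: x=[26.1300 27.0000 26.5700 18.3900 11.9100] k=[23 30 29 21 12]
t=16: x=[23.9100 28.9600 28.0900 20.8700 13.1700] k=[22 28 27 23 11]
t=17: x=[22.7800 27.0900 26.6100 21.9600 12.5600] k=[25 30 26 22 10]
t=18: x=[25.6500 28.8300 26.0000 20.9600 11.5600] k=[26 26 26 23 13]
t=19: x=[26.0000 26.0000 25.6100 22.0900 14.3000] k=[24 27 24 19 11]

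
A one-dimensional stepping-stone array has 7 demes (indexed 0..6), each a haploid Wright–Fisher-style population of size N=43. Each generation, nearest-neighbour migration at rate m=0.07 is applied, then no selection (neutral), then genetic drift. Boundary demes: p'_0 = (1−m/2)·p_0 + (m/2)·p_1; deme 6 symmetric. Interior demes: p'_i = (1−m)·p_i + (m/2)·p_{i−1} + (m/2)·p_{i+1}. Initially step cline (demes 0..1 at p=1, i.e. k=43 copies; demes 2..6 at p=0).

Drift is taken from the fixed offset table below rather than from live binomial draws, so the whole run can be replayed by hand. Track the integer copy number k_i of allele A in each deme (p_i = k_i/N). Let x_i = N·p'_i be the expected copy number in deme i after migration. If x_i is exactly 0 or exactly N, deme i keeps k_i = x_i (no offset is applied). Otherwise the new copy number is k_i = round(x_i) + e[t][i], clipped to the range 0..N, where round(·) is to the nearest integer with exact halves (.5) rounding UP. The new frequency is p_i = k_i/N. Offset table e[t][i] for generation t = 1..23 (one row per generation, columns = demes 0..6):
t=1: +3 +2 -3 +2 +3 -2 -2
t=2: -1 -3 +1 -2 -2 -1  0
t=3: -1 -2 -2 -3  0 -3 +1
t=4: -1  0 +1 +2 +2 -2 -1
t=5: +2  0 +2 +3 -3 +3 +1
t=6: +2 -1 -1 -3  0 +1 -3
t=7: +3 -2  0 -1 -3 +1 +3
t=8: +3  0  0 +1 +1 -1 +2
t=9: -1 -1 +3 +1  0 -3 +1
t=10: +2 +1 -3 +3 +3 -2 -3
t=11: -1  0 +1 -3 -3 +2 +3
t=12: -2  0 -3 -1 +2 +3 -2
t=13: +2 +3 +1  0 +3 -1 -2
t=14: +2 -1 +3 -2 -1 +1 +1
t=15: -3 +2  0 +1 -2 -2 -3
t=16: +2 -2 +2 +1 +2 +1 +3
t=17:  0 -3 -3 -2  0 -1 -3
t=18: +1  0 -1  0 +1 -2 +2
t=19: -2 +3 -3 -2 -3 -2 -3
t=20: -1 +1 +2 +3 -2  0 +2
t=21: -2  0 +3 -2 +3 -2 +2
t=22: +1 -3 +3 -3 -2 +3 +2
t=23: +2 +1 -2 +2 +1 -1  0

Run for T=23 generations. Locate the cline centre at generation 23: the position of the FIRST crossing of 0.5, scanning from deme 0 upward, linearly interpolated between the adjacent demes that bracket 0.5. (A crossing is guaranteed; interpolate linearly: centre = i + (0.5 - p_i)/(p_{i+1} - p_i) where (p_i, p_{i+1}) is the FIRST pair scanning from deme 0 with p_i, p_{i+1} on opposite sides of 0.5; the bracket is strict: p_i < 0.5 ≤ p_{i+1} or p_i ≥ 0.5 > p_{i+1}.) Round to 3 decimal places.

t=0: k=[43 43 0 0 0 0 0]
t=1: x=[43.0000 41.4950 1.5050 0.0000 0.0000 0.0000 0.0000] k=[43 43 0 0 0 0 0]
t=2: x=[43.0000 41.4950 1.5050 0.0000 0.0000 0.0000 0.0000] k=[43 38 3 0 0 0 0]
t=3: x=[42.8250 36.9500 4.1200 0.1050 0.0000 0.0000 0.0000] k=[42 35 2 0 0 0 0]
t=4: x=[41.7550 34.0900 3.0850 0.0700 0.0000 0.0000 0.0000] k=[41 34 4 2 0 0 0]
t=5: x=[40.7550 33.1950 4.9800 2.0000 0.0700 0.0000 0.0000] k=[43 33 7 5 0 0 0]
t=6: x=[42.6500 32.4400 7.8400 4.8950 0.1750 0.0000 0.0000] k=[43 31 7 2 0 0 0]
t=7: x=[42.5800 30.5800 7.6650 2.1050 0.0700 0.0000 0.0000] k=[43 29 8 1 0 0 0]
t=8: x=[42.5100 28.7550 8.4900 1.2100 0.0350 0.0000 0.0000] k=[43 29 8 2 1 0 0]
t=9: x=[42.5100 28.7550 8.5250 2.1750 1.0000 0.0350 0.0000] k=[42 28 12 3 1 0 0]
t=10: x=[41.5100 27.9300 12.2450 3.2450 1.0350 0.0350 0.0000] k=[43 29 9 6 4 0 0]
t=11: x=[42.5100 28.7900 9.5950 6.0350 3.9300 0.1400 0.0000] k=[42 29 11 3 1 2 0]
t=12: x=[41.5450 28.8250 11.3500 3.2100 1.1050 1.8950 0.0700] k=[40 29 8 2 3 5 0]
t=13: x=[39.6150 28.6500 8.5250 2.2450 3.0350 4.7550 0.1750] k=[42 32 10 2 6 4 0]
t=14: x=[41.6500 31.5800 10.4900 2.4200 5.7900 3.9300 0.1400] k=[43 31 13 0 5 5 1]
t=15: x=[42.5800 30.7900 13.1750 0.6300 4.8250 4.8600 1.1400] k=[40 33 13 2 3 3 0]
t=16: x=[39.7550 32.5450 13.3150 2.4200 2.9650 2.8950 0.1050] k=[42 31 15 3 5 4 3]
t=17: x=[41.6150 30.8250 15.1400 3.4900 4.8950 4.0000 3.0350] k=[42 28 12 1 5 3 0]
t=18: x=[41.5100 27.9300 12.1750 1.5250 4.7900 2.9650 0.1050] k=[43 28 11 2 6 1 2]
t=19: x=[42.4750 27.9300 11.2800 2.4550 5.6850 1.2100 1.9650] k=[40 31 8 0 3 0 0]
t=20: x=[39.6850 30.5100 8.5250 0.3850 2.7900 0.1050 0.0000] k=[39 32 11 3 1 0 0]
t=21: x=[38.7550 31.5100 11.4550 3.2100 1.0350 0.0350 0.0000] k=[37 32 14 1 4 0 0]
t=22: x=[36.8250 31.5450 14.1750 1.5600 3.7550 0.1400 0.0000] k=[38 29 17 0 2 3 0]
t=23: x=[37.6850 28.8950 16.8250 0.6650 1.9650 2.8600 0.1050] k=[40 30 15 3 3 2 0]

1.567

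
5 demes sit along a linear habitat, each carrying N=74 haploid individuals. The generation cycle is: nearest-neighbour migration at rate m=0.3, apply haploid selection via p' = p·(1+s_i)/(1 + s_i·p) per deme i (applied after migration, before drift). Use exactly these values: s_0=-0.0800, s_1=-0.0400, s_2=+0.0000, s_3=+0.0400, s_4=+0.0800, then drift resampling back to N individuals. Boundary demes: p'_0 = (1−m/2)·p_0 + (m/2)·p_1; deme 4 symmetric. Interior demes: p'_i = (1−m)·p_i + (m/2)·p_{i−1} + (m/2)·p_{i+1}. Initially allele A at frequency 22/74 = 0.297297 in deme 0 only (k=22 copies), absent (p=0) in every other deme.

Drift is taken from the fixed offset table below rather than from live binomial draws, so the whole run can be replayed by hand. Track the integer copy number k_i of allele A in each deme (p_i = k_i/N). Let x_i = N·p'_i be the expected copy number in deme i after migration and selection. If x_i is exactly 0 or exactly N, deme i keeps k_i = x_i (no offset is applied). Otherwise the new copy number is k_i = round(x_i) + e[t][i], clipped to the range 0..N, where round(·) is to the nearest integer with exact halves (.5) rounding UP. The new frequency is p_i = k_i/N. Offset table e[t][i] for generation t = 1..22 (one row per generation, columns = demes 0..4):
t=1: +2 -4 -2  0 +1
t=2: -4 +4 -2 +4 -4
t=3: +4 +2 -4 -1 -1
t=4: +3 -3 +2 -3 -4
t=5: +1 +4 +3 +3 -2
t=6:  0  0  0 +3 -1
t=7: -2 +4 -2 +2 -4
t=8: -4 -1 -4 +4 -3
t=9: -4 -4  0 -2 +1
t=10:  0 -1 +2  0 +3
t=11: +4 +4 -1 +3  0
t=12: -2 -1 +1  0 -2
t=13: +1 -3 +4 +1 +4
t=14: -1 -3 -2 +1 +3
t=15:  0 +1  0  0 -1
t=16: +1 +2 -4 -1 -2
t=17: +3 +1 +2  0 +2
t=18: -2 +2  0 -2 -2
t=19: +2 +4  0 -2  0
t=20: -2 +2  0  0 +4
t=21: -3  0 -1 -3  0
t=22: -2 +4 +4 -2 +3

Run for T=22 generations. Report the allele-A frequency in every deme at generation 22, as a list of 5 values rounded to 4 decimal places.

t=0: k=[22 0 0 0 0]
t=1: x=[17.5590 3.1737 0.0000 0.0000 0.0000] k=[20 0 0 0 0]
t=2: x=[15.9328 2.8847 0.0000 0.0000 0.0000] k=[12 7 0 0 0]
t=3: x=[10.4774 6.4554 1.0500 0.0000 0.0000] k=[14 8 0 0 0]
t=4: x=[12.2251 7.4229 1.2000 0.0000 0.0000] k=[15 4 3 0 0]
t=5: x=[12.4619 5.2957 2.7000 0.4679 0.0000] k=[13 9 6 3 0]
t=6: x=[11.5630 8.8277 6.0000 3.1149 0.4858] k=[12 9 6 6 0]
t=7: x=[10.7604 8.6822 6.4500 5.2894 0.9711] k=[9 13 4 7 0]
t=8: x=[8.9246 10.6717 5.8000 5.7030 1.1327] k=[5 10 2 10 0]
t=9: x=[5.3231 7.7618 4.4000 7.5622 1.6174] k=[1 4 4 6 3]
t=10: x=[1.3361 3.4146 4.3000 5.4445 3.7122] k=[1 2 6 5 7]
t=11: x=[1.0593 2.3551 5.2500 5.6514 7.1840] k=[5 6 4 9 7]
t=12: x=[4.7645 5.3440 5.0500 8.2326 7.8223] k=[3 4 6 8 6]
t=13: x=[2.9079 3.9930 6.0000 7.6653 6.7580] k=[4 1 10 9 11]
t=14: x=[3.2786 2.6921 8.5000 9.7781 11.4239] k=[2 0 7 11 14]
t=15: x=[1.5669 1.2969 6.5500 11.2182 14.4227] k=[2 2 7 11 13]
t=16: x=[1.8440 2.6439 6.8500 11.0640 13.5302] k=[3 5 3 10 12]
t=17: x=[3.0469 4.2341 4.3500 9.5721 12.4782] k=[6 5 6 10 14]
t=18: x=[5.4163 5.1026 6.4500 10.3441 14.2653] k=[3 7 6 8 12]
t=19: x=[3.3249 6.0203 6.4500 8.5934 12.1621] k=[5 10 6 7 12]
t=20: x=[5.3231 8.3430 6.7500 7.8717 12.0040] k=[3 10 7 8 16]
t=21: x=[3.7424 8.1977 7.6000 9.3662 15.7323] k=[1 8 7 6 16]
t=22: x=[1.8902 6.5521 7.0000 7.9232 15.4183] k=[0 11 11 6 18]

[0.0000, 0.1486, 0.1486, 0.0811, 0.2432]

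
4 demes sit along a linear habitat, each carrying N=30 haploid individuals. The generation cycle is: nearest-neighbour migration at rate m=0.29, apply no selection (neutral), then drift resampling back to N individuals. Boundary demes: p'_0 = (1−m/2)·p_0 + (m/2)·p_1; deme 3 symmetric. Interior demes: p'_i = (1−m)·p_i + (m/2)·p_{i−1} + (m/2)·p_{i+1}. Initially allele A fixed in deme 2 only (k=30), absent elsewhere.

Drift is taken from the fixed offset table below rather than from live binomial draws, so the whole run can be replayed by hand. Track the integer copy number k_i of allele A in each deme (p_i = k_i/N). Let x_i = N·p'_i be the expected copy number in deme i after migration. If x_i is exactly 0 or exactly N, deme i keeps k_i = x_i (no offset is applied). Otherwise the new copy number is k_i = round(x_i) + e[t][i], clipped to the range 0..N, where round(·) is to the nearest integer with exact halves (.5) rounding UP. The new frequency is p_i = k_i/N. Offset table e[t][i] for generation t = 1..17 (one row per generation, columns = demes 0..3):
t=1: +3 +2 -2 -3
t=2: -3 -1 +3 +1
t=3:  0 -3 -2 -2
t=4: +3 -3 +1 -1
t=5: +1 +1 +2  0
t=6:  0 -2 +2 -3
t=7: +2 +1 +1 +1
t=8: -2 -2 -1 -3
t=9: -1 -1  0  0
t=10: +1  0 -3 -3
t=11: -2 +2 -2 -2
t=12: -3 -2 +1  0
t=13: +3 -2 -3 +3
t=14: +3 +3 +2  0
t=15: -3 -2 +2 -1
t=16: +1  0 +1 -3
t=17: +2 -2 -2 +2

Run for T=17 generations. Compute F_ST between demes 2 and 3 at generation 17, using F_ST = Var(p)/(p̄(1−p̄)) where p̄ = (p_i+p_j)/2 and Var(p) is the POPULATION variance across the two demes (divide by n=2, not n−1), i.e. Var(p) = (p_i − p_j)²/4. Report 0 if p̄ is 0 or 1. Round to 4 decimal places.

0.0036

t=0: k=[0 0 30 0]
t=1: x=[0.0000 4.3500 21.3000 4.3500] k=[0 6 19 1]
t=2: x=[0.8700 7.0150 14.5050 3.6100] k=[0 6 18 5]
t=3: x=[0.8700 6.8700 14.3750 6.8850] k=[1 4 12 5]
t=4: x=[1.4350 4.7250 9.8250 6.0150] k=[4 2 11 5]
t=5: x=[3.7100 3.5950 8.8250 5.8700] k=[5 5 11 6]
t=6: x=[5.0000 5.8700 9.4050 6.7250] k=[5 4 11 4]
t=7: x=[4.8550 5.1600 8.9700 5.0150] k=[7 6 10 6]
t=8: x=[6.8550 6.7250 8.8400 6.5800] k=[5 5 8 4]
t=9: x=[5.0000 5.4350 6.9850 4.5800] k=[4 4 7 5]
t=10: x=[4.0000 4.4350 6.2750 5.2900] k=[5 4 3 2]
t=11: x=[4.8550 4.0000 3.0000 2.1450] k=[3 6 1 0]
t=12: x=[3.4350 4.8400 1.5800 0.1450] k=[0 3 3 0]
t=13: x=[0.4350 2.5650 2.5650 0.4350] k=[3 1 0 3]
t=14: x=[2.7100 1.1450 0.5800 2.5650] k=[6 4 3 3]
t=15: x=[5.7100 4.1450 3.1450 3.0000] k=[3 2 5 2]
t=16: x=[2.8550 2.5800 4.1300 2.4350] k=[4 3 5 0]
t=17: x=[3.8550 3.4350 3.9850 0.7250] k=[6 1 2 3]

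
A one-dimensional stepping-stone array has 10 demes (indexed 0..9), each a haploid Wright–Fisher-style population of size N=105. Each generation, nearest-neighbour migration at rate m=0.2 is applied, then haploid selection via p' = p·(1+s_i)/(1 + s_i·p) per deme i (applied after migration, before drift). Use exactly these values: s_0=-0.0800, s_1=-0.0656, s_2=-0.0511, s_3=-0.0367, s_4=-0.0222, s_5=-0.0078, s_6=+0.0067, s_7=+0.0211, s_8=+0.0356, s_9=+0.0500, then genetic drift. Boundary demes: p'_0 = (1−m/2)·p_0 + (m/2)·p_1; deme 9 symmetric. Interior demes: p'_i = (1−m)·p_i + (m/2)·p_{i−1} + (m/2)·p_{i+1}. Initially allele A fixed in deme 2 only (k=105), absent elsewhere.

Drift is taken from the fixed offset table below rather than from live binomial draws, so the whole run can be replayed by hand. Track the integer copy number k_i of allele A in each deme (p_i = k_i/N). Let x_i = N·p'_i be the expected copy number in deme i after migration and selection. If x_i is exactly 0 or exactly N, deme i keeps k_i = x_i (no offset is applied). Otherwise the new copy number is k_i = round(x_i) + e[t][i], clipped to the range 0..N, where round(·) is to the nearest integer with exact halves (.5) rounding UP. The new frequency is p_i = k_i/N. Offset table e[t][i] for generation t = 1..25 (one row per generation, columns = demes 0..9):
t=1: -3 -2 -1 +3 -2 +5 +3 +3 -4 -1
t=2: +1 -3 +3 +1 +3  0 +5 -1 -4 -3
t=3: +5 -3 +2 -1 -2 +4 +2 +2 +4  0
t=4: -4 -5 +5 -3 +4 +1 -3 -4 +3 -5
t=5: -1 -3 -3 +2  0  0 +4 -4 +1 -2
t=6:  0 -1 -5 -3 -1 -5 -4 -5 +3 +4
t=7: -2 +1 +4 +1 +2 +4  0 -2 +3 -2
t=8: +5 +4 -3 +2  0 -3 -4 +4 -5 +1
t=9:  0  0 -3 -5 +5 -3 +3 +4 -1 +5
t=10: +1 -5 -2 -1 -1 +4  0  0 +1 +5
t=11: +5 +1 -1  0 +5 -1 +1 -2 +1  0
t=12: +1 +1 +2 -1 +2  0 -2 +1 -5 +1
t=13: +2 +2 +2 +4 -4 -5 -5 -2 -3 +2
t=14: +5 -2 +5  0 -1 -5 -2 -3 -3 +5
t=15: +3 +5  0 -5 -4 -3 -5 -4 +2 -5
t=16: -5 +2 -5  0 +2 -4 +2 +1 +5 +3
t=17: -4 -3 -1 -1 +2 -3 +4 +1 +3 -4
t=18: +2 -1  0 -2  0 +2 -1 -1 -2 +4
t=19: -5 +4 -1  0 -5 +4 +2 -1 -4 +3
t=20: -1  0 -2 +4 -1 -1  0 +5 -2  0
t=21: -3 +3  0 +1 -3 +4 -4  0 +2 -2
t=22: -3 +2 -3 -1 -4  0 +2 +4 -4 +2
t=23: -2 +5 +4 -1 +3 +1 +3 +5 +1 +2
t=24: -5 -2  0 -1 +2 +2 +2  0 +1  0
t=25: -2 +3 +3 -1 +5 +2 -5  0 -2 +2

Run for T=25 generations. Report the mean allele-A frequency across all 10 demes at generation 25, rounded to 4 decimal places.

0.0667

t=0: k=[0 0 105 0 0 0 0 0 0 0]
t=1: x=[0.0000 9.8760 83.1049 10.1519 0.0000 0.0000 0.0000 0.0000 0.0000 0.0000] k=[0 8 82 13 0 0 0 0 0 0]
t=2: x=[0.7364 13.7678 66.4292 18.0346 1.2715 0.0000 0.0000 0.0000 0.0000 0.0000] k=[2 11 69 19 4 0 0 0 0 0]
t=3: x=[2.6739 15.0060 56.8358 21.8461 4.9922 0.3969 0.0000 0.0000 0.0000 0.0000] k=[8 12 59 21 3 4 0 0 0 0]
t=4: x=[7.7778 15.3874 49.1268 22.3355 4.7962 3.4736 0.4027 0.0000 0.0000 0.0000] k=[4 10 54 19 9 4 0 0 0 0]
t=5: x=[4.2469 13.0069 44.7482 20.8678 9.3078 4.0693 0.4027 0.0000 0.0000 0.0000] k=[3 10 42 23 9 4 4 0 0 0]
t=6: x=[3.4136 11.7719 35.6547 22.8250 9.7005 4.4664 3.6233 0.4084 0.0000 0.0000] k=[3 11 31 20 9 0 0 0 0 0]
t=7: x=[3.5062 11.4872 26.8387 19.4016 9.0133 0.8930 0.0000 0.0000 0.0000 0.0000] k=[2 12 31 20 11 5 0 0 0 0]
t=8: x=[2.7663 12.1517 26.9363 19.5970 11.0756 5.0621 0.5033 0.0000 0.0000 0.0000] k=[8 16 24 22 11 2 0 0 0 0]
t=9: x=[8.1506 15.1014 22.0718 20.4766 10.9774 2.6795 0.2013 0.0000 0.0000 0.0000] k=[8 15 19 15 16 0 3 0 0 0]
t=10: x=[8.0574 13.8630 17.4243 15.0125 14.0249 1.8854 2.4157 0.3063 0.0000 0.0000] k=[9 9 15 14 13 6 2 0 0 0]
t=11: x=[8.3372 9.0244 13.6644 13.5525 12.1566 6.2538 2.2144 0.2042 0.0000 0.0000] k=[13 10 13 14 17 5 3 0 0 0]
t=12: x=[11.7982 9.9707 12.2221 13.7471 15.2057 5.9559 2.9189 0.3063 0.0000 0.0000] k=[13 11 14 13 17 6 1 1 0 0]
t=13: x=[11.8920 10.8234 12.9910 13.0662 15.2057 6.5517 1.5099 0.9188 0.1036 0.0000] k=[14 13 15 17 11 2 0 0 0 0]
t=14: x=[12.9249 12.5316 14.3382 15.6943 10.4862 2.6795 0.2013 0.0000 0.0000 0.0000] k=[18 11 19 16 9 0 0 0 0 0]
t=15: x=[16.1286 11.7719 17.1346 15.1099 8.6207 0.8930 0.0000 0.0000 0.0000 0.0000] k=[19 17 17 10 5 0 0 0 0 0]
t=16: x=[17.5473 16.2463 15.5907 9.8608 4.8942 0.4961 0.0000 0.0000 0.0000 0.0000] k=[13 18 11 10 7 0 0 0 0 0]
t=17: x=[12.5491 15.8644 11.0697 9.4728 6.4625 0.6946 0.0000 0.0000 0.0000 0.0000] k=[9 13 10 8 8 0 0 0 0 0]
t=18: x=[8.7104 11.5821 9.6312 7.9218 7.0509 0.7938 0.0000 0.0000 0.0000 0.0000] k=[11 11 10 6 7 3 0 0 0 0]
t=19: x=[10.2055 10.2548 9.2480 6.2757 6.3644 3.0765 0.3020 0.0000 0.0000 0.0000] k=[5 14 8 6 1 7 2 0 0 0]
t=20: x=[5.4525 11.7719 8.0035 5.5018 2.0543 5.8565 2.3151 0.2042 0.0000 0.0000] k=[4 12 6 10 1 5 2 5 0 0]
t=21: x=[4.4322 9.9707 6.6650 8.4063 2.2500 4.2678 2.6170 4.2850 0.5177 0.0000] k=[1 13 7 9 0 8 0 4 3 0]
t=22: x=[2.0274 10.5390 7.4296 7.6311 1.6629 6.3531 1.2079 3.5713 2.8969 0.3150] k=[0 13 4 7 0 6 3 8 0 2]
t=23: x=[1.1972 10.1601 4.9468 5.7919 1.2715 5.0621 3.8245 6.8322 1.0352 1.8884] k=[0 15 9 5 4 6 7 12 2 4]
t=24: x=[1.3816 12.1517 8.7691 5.1150 4.2084 5.8565 7.4461 10.6990 3.3103 3.9828] k=[0 10 9 4 6 8 9 11 4 4]
t=25: x=[0.9207 8.3627 8.1948 4.5350 5.8743 7.8430 9.1557 10.2922 4.8596 4.1920] k=[0 11 11 4 11 10 4 10 3 6]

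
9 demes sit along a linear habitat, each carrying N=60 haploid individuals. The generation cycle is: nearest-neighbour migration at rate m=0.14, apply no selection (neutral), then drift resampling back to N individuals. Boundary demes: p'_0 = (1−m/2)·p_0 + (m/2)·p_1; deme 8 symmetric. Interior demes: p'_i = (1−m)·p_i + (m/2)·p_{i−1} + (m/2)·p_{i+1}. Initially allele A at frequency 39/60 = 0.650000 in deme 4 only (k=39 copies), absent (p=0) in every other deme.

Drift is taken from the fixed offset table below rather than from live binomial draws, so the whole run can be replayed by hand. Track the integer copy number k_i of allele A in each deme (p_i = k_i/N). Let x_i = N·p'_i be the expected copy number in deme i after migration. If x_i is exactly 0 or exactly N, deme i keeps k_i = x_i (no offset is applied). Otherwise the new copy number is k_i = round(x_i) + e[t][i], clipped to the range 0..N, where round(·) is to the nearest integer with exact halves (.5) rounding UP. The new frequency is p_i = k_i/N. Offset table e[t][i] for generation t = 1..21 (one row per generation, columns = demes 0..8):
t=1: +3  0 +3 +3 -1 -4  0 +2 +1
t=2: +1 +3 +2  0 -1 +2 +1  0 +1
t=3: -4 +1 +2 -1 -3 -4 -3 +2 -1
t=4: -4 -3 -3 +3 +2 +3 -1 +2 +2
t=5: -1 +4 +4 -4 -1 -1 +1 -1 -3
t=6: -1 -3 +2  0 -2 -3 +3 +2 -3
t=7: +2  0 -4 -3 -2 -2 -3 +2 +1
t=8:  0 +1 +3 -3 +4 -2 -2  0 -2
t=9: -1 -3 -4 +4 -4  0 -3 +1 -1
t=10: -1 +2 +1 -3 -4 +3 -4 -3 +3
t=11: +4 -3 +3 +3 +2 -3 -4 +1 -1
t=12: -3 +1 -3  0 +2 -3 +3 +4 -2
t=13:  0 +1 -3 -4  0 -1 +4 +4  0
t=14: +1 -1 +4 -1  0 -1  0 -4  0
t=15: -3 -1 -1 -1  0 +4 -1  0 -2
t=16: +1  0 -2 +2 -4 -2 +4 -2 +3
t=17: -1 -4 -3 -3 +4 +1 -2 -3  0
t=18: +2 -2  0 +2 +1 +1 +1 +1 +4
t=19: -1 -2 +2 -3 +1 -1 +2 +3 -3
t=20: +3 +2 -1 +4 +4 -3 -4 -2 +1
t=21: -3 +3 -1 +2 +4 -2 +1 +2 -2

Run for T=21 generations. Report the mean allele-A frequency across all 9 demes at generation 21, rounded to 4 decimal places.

0.0722

t=0: k=[0 0 0 0 39 0 0 0 0]
t=1: x=[0.0000 0.0000 0.0000 2.7300 33.5400 2.7300 0.0000 0.0000 0.0000] k=[0 0 0 6 33 0 0 0 0]
t=2: x=[0.0000 0.0000 0.4200 7.4700 28.8000 2.3100 0.0000 0.0000 0.0000] k=[0 0 2 7 28 4 0 0 0]
t=3: x=[0.0000 0.1400 2.2100 8.1200 24.8500 5.4000 0.2800 0.0000 0.0000] k=[0 1 4 7 22 1 0 0 0]
t=4: x=[0.0700 1.1400 4.0000 7.8400 19.4800 2.4000 0.0700 0.0000 0.0000] k=[0 0 1 11 21 5 0 0 0]
t=5: x=[0.0000 0.0700 1.6300 11.0000 19.1800 5.7700 0.3500 0.0000 0.0000] k=[0 4 6 7 18 5 1 0 0]
t=6: x=[0.2800 3.8600 5.9300 7.7000 16.3200 5.6300 1.2100 0.0700 0.0000] k=[0 1 8 8 14 3 4 2 0]
t=7: x=[0.0700 1.4200 7.5100 8.4200 12.8100 3.8400 3.7900 2.0000 0.1400] k=[2 1 4 5 11 2 1 4 1]
t=8: x=[1.9300 1.2800 3.8600 5.3500 9.9500 2.5600 1.2800 3.5800 1.2100] k=[2 2 7 2 14 1 0 4 0]
t=9: x=[2.0000 2.3500 6.3000 3.1900 12.2500 1.8400 0.3500 3.4400 0.2800] k=[1 0 2 7 8 2 0 4 0]
t=10: x=[0.9300 0.2100 2.2100 6.7200 7.5100 2.2800 0.4200 3.4400 0.2800] k=[0 2 3 4 4 5 0 0 3]
t=11: x=[0.1400 1.9300 3.0000 3.9300 4.0700 4.5800 0.3500 0.2100 2.7900] k=[4 0 6 7 6 2 0 1 2]
t=12: x=[3.7200 0.7000 5.6500 6.8600 5.7900 2.1400 0.2100 1.0000 1.9300] k=[1 2 3 7 8 0 3 5 0]
t=13: x=[1.0700 2.0000 3.2100 6.7900 7.3700 0.7700 2.9300 4.5100 0.3500] k=[1 3 0 3 7 0 7 9 0]
t=14: x=[1.1400 2.6500 0.4200 3.0700 6.2300 0.9800 6.6500 8.2300 0.6300] k=[2 2 4 2 6 0 7 4 1]
t=15: x=[2.0000 2.1400 3.7200 2.4200 5.3000 0.9100 6.3000 4.0000 1.2100] k=[0 1 3 1 5 5 5 4 0]
t=16: x=[0.0700 1.0700 2.7200 1.4200 4.7200 5.0000 4.9300 3.7900 0.2800] k=[1 1 1 3 1 3 9 2 3]
t=17: x=[1.0000 1.0000 1.1400 2.7200 1.2800 3.2800 8.0900 2.5600 2.9300] k=[0 0 0 0 5 4 6 0 3]
t=18: x=[0.0000 0.0000 0.0000 0.3500 4.5800 4.2100 5.4400 0.6300 2.7900] k=[0 0 0 2 6 5 6 2 7]
t=19: x=[0.0000 0.0000 0.1400 2.1400 5.6500 5.1400 5.6500 2.6300 6.6500] k=[0 0 2 0 7 4 8 6 4]
t=20: x=[0.0000 0.1400 1.7200 0.6300 6.3000 4.4900 7.5800 6.0000 4.1400] k=[0 2 1 5 10 1 4 4 5]
t=21: x=[0.1400 1.7900 1.3500 5.0700 9.0200 1.8400 3.7900 4.0700 4.9300] k=[0 5 0 7 13 0 5 6 3]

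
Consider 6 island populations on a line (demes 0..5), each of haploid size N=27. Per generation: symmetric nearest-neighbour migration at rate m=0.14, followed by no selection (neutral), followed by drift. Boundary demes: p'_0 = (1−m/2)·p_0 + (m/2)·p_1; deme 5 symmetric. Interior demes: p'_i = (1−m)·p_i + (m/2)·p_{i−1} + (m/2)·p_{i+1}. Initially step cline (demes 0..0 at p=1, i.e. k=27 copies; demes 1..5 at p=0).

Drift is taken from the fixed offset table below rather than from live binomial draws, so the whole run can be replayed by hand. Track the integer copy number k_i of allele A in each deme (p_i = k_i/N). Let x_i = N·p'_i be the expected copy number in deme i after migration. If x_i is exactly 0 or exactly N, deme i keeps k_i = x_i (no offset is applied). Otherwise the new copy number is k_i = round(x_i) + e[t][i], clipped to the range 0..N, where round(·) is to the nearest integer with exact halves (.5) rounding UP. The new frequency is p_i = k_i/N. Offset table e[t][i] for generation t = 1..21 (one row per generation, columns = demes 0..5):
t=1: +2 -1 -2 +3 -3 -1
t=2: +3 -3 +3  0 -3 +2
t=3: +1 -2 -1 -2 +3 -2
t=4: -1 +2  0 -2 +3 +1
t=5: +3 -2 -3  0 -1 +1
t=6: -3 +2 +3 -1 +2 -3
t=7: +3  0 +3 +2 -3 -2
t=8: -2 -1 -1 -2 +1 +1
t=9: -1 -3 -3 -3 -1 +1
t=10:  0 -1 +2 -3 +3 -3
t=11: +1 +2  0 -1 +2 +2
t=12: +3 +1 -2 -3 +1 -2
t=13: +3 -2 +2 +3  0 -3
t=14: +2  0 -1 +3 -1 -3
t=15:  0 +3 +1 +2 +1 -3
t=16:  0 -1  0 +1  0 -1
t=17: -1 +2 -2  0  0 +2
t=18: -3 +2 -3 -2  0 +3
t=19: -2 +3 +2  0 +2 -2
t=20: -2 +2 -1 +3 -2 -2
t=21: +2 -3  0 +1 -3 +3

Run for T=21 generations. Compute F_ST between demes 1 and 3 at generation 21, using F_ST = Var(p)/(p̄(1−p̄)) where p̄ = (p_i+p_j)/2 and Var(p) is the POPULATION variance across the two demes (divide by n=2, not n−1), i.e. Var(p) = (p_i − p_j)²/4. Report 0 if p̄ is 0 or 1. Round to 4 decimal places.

0.0351

t=0: k=[27 0 0 0 0 0]
t=1: x=[25.1100 1.8900 0.0000 0.0000 0.0000 0.0000] k=[27 1 0 0 0 0]
t=2: x=[25.1800 2.7500 0.0700 0.0000 0.0000 0.0000] k=[27 0 3 0 0 0]
t=3: x=[25.1100 2.1000 2.5800 0.2100 0.0000 0.0000] k=[26 0 2 0 0 0]
t=4: x=[24.1800 1.9600 1.7200 0.1400 0.0000 0.0000] k=[23 4 2 0 0 0]
t=5: x=[21.6700 5.1900 2.0000 0.1400 0.0000 0.0000] k=[25 3 0 0 0 0]
t=6: x=[23.4600 4.3300 0.2100 0.0000 0.0000 0.0000] k=[20 6 3 0 0 0]
t=7: x=[19.0200 6.7700 3.0000 0.2100 0.0000 0.0000] k=[22 7 6 2 0 0]
t=8: x=[20.9500 7.9800 5.7900 2.1400 0.1400 0.0000] k=[19 7 5 0 1 0]
t=9: x=[18.1600 7.7000 4.7900 0.4200 0.8600 0.0700] k=[17 5 2 0 0 1]
t=10: x=[16.1600 5.6300 2.0700 0.1400 0.0700 0.9300] k=[16 5 4 0 3 0]
t=11: x=[15.2300 5.7000 3.7900 0.4900 2.5800 0.2100] k=[16 8 4 0 5 2]
t=12: x=[15.4400 8.2800 4.0000 0.6300 4.4400 2.2100] k=[18 9 2 0 5 0]
t=13: x=[17.3700 9.1400 2.3500 0.4900 4.3000 0.3500] k=[20 7 4 3 4 0]
t=14: x=[19.0900 7.7000 4.1400 3.1400 3.6500 0.2800] k=[21 8 3 6 3 0]
t=15: x=[20.0900 8.5600 3.5600 5.5800 3.0000 0.2100] k=[20 12 5 8 4 0]
t=16: x=[19.4400 12.0700 5.7000 7.5100 4.0000 0.2800] k=[19 11 6 9 4 0]
t=17: x=[18.4400 11.2100 6.5600 8.4400 4.0700 0.2800] k=[17 13 5 8 4 2]
t=18: x=[16.7200 12.7200 5.7700 7.5100 4.1400 2.1400] k=[14 15 3 6 4 5]
t=19: x=[14.0700 14.0900 4.0500 5.6500 4.2100 4.9300] k=[12 17 6 6 6 3]
t=20: x=[12.3500 15.8800 6.7700 6.0000 5.7900 3.2100] k=[10 18 6 9 4 1]
t=21: x=[10.5600 16.6000 7.0500 8.4400 4.1400 1.2100] k=[13 14 7 9 1 4]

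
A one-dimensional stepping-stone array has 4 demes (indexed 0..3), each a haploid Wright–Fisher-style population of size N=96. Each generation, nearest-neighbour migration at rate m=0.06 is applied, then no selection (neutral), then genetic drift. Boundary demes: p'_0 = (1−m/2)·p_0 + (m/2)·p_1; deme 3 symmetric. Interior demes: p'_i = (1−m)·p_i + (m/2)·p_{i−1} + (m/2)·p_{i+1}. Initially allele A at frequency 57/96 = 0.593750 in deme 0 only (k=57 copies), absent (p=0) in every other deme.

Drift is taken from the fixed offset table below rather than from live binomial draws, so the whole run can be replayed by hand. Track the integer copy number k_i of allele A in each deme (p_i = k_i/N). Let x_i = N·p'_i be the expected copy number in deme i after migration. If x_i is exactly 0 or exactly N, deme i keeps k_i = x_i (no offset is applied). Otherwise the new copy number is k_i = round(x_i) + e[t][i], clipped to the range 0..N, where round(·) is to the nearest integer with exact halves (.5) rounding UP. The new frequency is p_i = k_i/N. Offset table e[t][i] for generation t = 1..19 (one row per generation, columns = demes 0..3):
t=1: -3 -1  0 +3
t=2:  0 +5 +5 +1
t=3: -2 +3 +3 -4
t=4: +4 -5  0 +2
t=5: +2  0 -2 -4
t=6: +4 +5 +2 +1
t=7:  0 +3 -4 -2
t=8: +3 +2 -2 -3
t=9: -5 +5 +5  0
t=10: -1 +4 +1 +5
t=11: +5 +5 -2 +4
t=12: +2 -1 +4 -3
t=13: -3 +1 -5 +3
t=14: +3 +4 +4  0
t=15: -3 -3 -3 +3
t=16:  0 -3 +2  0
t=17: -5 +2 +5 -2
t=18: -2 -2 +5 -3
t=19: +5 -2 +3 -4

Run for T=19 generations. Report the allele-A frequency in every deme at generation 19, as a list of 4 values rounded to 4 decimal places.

t=0: k=[57 0 0 0]
t=1: x=[55.2900 1.7100 0.0000 0.0000] k=[52 1 0 0]
t=2: x=[50.4700 2.5000 0.0300 0.0000] k=[50 8 5 0]
t=3: x=[48.7400 9.1700 4.9400 0.1500] k=[47 12 8 0]
t=4: x=[45.9500 12.9300 7.8800 0.2400] k=[50 8 8 2]
t=5: x=[48.7400 9.2600 7.8200 2.1800] k=[51 9 6 0]
t=6: x=[49.7400 10.1700 5.9100 0.1800] k=[54 15 8 1]
t=7: x=[52.8300 15.9600 8.0000 1.2100] k=[53 19 4 0]
t=8: x=[51.9800 19.5700 4.3300 0.1200] k=[55 22 2 0]
t=9: x=[54.0100 22.3900 2.5400 0.0600] k=[49 27 8 0]
t=10: x=[48.3400 27.0900 8.3300 0.2400] k=[47 31 9 5]
t=11: x=[46.5200 30.8200 9.5400 5.1200] k=[52 36 8 9]
t=12: x=[51.5200 35.6400 8.8700 8.9700] k=[54 35 13 6]
t=13: x=[53.4300 34.9100 13.4500 6.2100] k=[50 36 8 9]
t=14: x=[49.5800 35.5800 8.8700 8.9700] k=[53 40 13 9]
t=15: x=[52.6100 39.5800 13.6900 9.1200] k=[50 37 11 12]
t=16: x=[49.6100 36.6100 11.8100 11.9700] k=[50 34 14 12]
t=17: x=[49.5200 33.8800 14.5400 12.0600] k=[45 36 20 10]
t=18: x=[44.7300 35.7900 20.1800 10.3000] k=[43 34 25 7]
t=19: x=[42.7300 34.0000 24.7300 7.5400] k=[48 32 28 4]

[0.5000, 0.3333, 0.2917, 0.0417]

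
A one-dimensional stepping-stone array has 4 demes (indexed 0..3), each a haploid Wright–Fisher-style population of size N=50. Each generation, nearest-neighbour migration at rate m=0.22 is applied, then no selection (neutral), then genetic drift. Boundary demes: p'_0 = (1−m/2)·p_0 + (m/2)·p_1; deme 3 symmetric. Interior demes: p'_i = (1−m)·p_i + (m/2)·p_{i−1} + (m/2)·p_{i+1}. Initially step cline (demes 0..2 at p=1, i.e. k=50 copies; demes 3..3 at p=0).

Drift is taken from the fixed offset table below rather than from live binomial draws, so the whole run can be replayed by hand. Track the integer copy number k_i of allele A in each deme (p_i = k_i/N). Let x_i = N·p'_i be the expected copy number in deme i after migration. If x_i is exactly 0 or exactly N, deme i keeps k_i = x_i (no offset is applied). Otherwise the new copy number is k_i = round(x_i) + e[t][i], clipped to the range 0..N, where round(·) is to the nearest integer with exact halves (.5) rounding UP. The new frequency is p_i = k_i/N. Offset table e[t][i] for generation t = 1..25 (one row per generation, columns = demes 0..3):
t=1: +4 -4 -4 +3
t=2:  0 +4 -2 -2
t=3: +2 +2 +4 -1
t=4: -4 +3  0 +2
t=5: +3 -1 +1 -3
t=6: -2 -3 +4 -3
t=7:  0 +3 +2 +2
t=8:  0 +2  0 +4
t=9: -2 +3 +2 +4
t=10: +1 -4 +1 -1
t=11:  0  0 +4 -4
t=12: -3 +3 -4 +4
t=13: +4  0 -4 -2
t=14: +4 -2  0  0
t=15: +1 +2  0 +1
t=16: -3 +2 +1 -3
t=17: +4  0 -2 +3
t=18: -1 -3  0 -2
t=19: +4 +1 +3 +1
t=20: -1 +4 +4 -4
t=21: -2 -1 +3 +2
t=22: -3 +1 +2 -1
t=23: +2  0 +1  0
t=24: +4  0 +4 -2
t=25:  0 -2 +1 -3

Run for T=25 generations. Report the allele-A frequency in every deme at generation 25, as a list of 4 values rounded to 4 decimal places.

t=0: k=[50 50 50 0]
t=1: x=[50.0000 50.0000 44.5000 5.5000] k=[50 50 41 9]
t=2: x=[50.0000 49.0100 38.4700 12.5200] k=[50 50 36 11]
t=3: x=[50.0000 48.4600 34.7900 13.7500] k=[50 50 39 13]
t=4: x=[50.0000 48.7900 37.3500 15.8600] k=[50 50 37 18]
t=5: x=[50.0000 48.5700 36.3400 20.0900] k=[50 48 37 17]
t=6: x=[49.7800 47.0100 36.0100 19.2000] k=[48 44 40 16]
t=7: x=[47.5600 44.0000 37.8000 18.6400] k=[48 47 40 21]
t=8: x=[47.8900 46.3400 38.6800 23.0900] k=[48 48 39 27]
t=9: x=[48.0000 47.0100 38.6700 28.3200] k=[46 50 41 32]
t=10: x=[46.4400 48.5700 41.0000 32.9900] k=[47 45 42 32]
t=11: x=[46.7800 44.8900 41.2300 33.1000] k=[47 45 45 29]
t=12: x=[46.7800 45.2200 43.2400 30.7600] k=[44 48 39 35]
t=13: x=[44.4400 46.5700 39.5500 35.4400] k=[48 47 36 33]
t=14: x=[47.8900 45.9000 36.8800 33.3300] k=[50 44 37 33]
t=15: x=[49.3400 43.8900 37.3300 33.4400] k=[50 46 37 34]
t=16: x=[49.5600 45.4500 37.6600 34.3300] k=[47 47 39 31]
t=17: x=[47.0000 46.1200 39.0000 31.8800] k=[50 46 37 35]
t=18: x=[49.5600 45.4500 37.7700 35.2200] k=[49 42 38 33]
t=19: x=[48.2300 42.3300 37.8900 33.5500] k=[50 43 41 35]
t=20: x=[49.2300 43.5500 40.5600 35.6600] k=[48 48 45 32]
t=21: x=[48.0000 47.6700 43.9000 33.4300] k=[46 47 47 35]
t=22: x=[46.1100 46.8900 45.6800 36.3200] k=[43 48 48 35]
t=23: x=[43.5500 47.4500 46.5700 36.4300] k=[46 47 48 36]
t=24: x=[46.1100 47.0000 46.5700 37.3200] k=[50 47 50 35]
t=25: x=[49.6700 47.6600 48.0200 36.6500] k=[50 46 49 34]

[1.0000, 0.9200, 0.9800, 0.6800]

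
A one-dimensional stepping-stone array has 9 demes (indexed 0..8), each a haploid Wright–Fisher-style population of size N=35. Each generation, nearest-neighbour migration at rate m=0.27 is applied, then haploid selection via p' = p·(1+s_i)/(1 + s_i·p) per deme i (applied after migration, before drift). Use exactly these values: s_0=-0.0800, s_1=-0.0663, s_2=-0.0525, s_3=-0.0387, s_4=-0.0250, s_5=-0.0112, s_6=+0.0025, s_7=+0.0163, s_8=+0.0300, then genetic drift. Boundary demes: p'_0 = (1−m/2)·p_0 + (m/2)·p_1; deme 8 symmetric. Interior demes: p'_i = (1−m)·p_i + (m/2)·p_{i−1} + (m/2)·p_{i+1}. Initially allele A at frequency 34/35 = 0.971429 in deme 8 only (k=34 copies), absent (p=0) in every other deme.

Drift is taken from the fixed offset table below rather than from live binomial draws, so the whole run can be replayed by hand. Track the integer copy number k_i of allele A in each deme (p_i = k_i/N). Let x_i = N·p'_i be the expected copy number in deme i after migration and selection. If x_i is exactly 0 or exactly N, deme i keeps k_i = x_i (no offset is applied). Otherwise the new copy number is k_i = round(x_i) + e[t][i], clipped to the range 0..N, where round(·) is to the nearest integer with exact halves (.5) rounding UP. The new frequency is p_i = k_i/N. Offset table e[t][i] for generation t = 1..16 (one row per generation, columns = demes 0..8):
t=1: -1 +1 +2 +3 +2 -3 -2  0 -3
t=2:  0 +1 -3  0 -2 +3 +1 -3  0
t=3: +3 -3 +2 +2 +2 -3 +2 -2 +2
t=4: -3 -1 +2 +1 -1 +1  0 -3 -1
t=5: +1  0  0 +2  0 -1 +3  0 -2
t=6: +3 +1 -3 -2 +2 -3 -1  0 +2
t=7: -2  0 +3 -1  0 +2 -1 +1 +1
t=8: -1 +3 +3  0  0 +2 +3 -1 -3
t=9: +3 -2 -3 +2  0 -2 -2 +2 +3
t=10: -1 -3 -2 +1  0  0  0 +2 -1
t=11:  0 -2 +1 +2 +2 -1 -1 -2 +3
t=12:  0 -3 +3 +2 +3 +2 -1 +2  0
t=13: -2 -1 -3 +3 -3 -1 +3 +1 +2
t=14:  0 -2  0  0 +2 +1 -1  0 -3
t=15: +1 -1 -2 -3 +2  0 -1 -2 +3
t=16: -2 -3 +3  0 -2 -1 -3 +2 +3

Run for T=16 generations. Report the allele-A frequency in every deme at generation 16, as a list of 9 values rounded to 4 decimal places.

t=0: k=[0 0 0 0 0 0 0 0 34]
t=1: x=[0.0000 0.0000 0.0000 0.0000 0.0000 0.0000 0.0000 4.6549 29.5475] k=[0 0 0 0 0 0 0 5 27]
t=2: x=[0.0000 0.0000 0.0000 0.0000 0.0000 0.0000 0.6767 7.3888 24.2514] k=[0 0 0 0 0 0 2 4 24]
t=3: x=[0.0000 0.0000 0.0000 0.0000 0.0000 0.2670 2.0047 6.5153 21.5456] k=[0 0 0 0 0 0 4 5 24]
t=4: x=[0.0000 0.0000 0.0000 0.0000 0.0000 0.5340 3.6031 7.5251 21.6797] k=[0 0 0 0 0 2 4 5 21]
t=5: x=[0.0000 0.0000 0.0000 0.0000 0.2633 1.9789 3.8736 7.1162 19.0968] k=[0 0 0 0 0 1 7 7 17]
t=6: x=[0.0000 0.0000 0.0000 0.0000 0.1316 1.6571 6.2027 8.4532 15.9061] k=[0 0 0 0 2 0 5 8 18]
t=7: x=[0.0000 0.0000 0.0000 0.2596 1.4250 0.9347 4.7402 9.0531 16.9082] k=[0 0 0 0 1 3 4 10 18]
t=8: x=[0.0000 0.0000 0.0000 0.1298 1.1075 2.8355 4.6851 10.3877 17.1785] k=[0 0 0 0 1 5 8 9 14]
t=9: x=[0.0000 0.0000 0.0000 0.1298 1.3713 4.8180 7.7450 9.6526 13.5698] k=[0 0 0 2 1 3 6 12 17]
t=10: x=[0.0000 0.0000 0.2559 1.5360 1.3713 3.1030 6.4181 11.9921 16.5827] k=[0 0 0 3 1 3 6 14 16]
t=11: x=[0.0000 0.0000 0.3840 2.2408 1.5032 3.1030 6.6885 13.3232 15.9864] k=[0 0 1 4 4 2 6 11 19]
t=12: x=[0.0000 0.1261 1.2056 3.4697 3.6465 2.7810 6.1476 11.5297 18.1784] k=[0 0 4 5 7 5 5 14 18]
t=13: x=[0.0000 0.5047 3.4247 4.9645 6.3277 5.2198 6.2278 13.4587 17.7186] k=[0 0 0 8 3 4 9 14 20]
t=14: x=[0.0000 0.0000 1.0250 6.0451 3.7249 4.4957 9.0167 14.2715 19.4458] k=[0 0 1 6 6 5 8 14 16]
t=15: x=[0.0000 0.1261 1.4625 5.1492 5.7424 5.4877 8.4210 13.5942 15.9864] k=[0 0 0 2 8 5 7 12 19]
t=16: x=[0.0000 0.0000 0.2559 2.4486 6.6476 5.6216 7.4196 12.3991 18.3132] k=[0 0 3 2 5 5 4 14 21]

[0.0000, 0.0000, 0.0857, 0.0571, 0.1429, 0.1429, 0.1143, 0.4000, 0.6000]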